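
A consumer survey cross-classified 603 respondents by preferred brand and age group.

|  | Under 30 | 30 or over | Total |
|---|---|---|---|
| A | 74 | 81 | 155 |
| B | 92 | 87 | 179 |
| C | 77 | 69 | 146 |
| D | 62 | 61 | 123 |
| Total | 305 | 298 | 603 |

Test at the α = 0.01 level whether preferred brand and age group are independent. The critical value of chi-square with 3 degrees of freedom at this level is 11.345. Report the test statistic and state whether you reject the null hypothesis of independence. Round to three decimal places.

Grand total N = 603.
Expected counts (row total × column total / N):
  A, Under 30: 155×305/603 = 78.3997
  A, 30 or over: 155×298/603 = 76.6003
  B, Under 30: 179×305/603 = 90.5390
  B, 30 or over: 179×298/603 = 88.4610
  C, Under 30: 146×305/603 = 73.8474
  C, 30 or over: 146×298/603 = 72.1526
  D, Under 30: 123×305/603 = 62.2139
  D, 30 or over: 123×298/603 = 60.7861
Contributions (O − E)²/E:
  (74 − 78.3997)²/78.3997 = 0.2469
  (81 − 76.6003)²/76.6003 = 0.2527
  (92 − 90.5390)²/90.5390 = 0.0236
  (87 − 88.4610)²/88.4610 = 0.0241
  (77 − 73.8474)²/73.8474 = 0.1346
  (69 − 72.1526)²/72.1526 = 0.1377
  (62 − 62.2139)²/62.2139 = 0.0007
  (61 − 60.7861)²/60.7861 = 0.0008
χ² = 0.2469 + 0.2527 + 0.0236 + 0.0241 + 0.1346 + 0.1377 + 0.0007 + 0.0008 = 0.821
df = (4−1)(2−1) = 3. Since 0.821 < 11.345, fail to reject the null hypothesis of independence at α = 0.01.

0.821; fail to reject H₀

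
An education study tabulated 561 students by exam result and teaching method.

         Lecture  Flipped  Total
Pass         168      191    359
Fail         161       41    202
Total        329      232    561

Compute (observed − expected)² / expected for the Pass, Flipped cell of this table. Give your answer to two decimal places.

Row total (Pass) = 359; column total (Flipped) = 232; N = 561.
Expected count E = 359 × 232 / 561 = 148.4635.
Contribution = (O − E)²/E = (191 − 148.4635)² / 148.4635 = 12.19.

12.19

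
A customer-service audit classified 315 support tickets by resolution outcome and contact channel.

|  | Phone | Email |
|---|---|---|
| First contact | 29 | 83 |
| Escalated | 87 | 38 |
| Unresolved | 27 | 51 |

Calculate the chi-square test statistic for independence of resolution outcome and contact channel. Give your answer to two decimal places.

50.39

Row totals: 112, 125, 78. Column totals: 143, 172. Grand total N = 315.
Expected counts (row total × column total / N):
  First contact, Phone: 112×143/315 = 50.8444
  First contact, Email: 112×172/315 = 61.1556
  Escalated, Phone: 125×143/315 = 56.7460
  Escalated, Email: 125×172/315 = 68.2540
  Unresolved, Phone: 78×143/315 = 35.4095
  Unresolved, Email: 78×172/315 = 42.5905
Contributions (O − E)²/E:
  (29 − 50.8444)²/50.8444 = 9.3851
  (83 − 61.1556)²/61.1556 = 7.8027
  (87 − 56.7460)²/56.7460 = 16.1299
  (38 − 68.2540)²/68.2540 = 13.4103
  (27 − 35.4095)²/35.4095 = 1.9972
  (51 − 42.5905)²/42.5905 = 1.6605
χ² = 9.3851 + 7.8027 + 16.1299 + 13.4103 + 1.9972 + 1.6605 = 50.39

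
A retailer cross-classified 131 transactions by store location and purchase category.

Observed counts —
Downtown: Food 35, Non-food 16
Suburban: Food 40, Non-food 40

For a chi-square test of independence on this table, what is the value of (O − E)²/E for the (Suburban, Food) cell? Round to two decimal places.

0.73

Row total (Suburban) = 80; column total (Food) = 75; N = 131.
Expected count E = 80 × 75 / 131 = 45.802.
Contribution = (O − E)²/E = (40 − 45.802)² / 45.802 = 0.73.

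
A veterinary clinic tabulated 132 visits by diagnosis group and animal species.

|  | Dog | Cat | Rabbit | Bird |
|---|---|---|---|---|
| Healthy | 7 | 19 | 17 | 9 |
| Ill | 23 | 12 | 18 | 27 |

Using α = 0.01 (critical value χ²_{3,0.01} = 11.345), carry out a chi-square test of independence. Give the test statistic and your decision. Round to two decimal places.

Row totals: 52, 80. Column totals: 30, 31, 35, 36. Grand total N = 132.
Expected counts (row total × column total / N):
  Healthy, Dog: 52×30/132 = 11.818
  Healthy, Cat: 52×31/132 = 12.212
  Healthy, Rabbit: 52×35/132 = 13.788
  Healthy, Bird: 52×36/132 = 14.182
  Ill, Dog: 80×30/132 = 18.182
  Ill, Cat: 80×31/132 = 18.788
  Ill, Rabbit: 80×35/132 = 21.212
  Ill, Bird: 80×36/132 = 21.818
Contributions (O − E)²/E:
  (7 − 11.818)²/11.818 = 1.9642
  (19 − 12.212)²/12.212 = 3.7731
  (17 − 13.788)²/13.788 = 0.7483
  (9 − 14.182)²/14.182 = 1.8935
  (23 − 18.182)²/18.182 = 1.2767
  (12 − 18.788)²/18.788 = 2.4525
  (18 − 21.212)²/21.212 = 0.4864
  (27 − 21.818)²/21.818 = 1.2308
χ² = 1.9642 + 3.7731 + 0.7483 + 1.8935 + 1.2767 + 2.4525 + 0.4864 + 1.2308 = 13.83
df = (2−1)(4−1) = 3. Since 13.83 > 11.345, reject the null hypothesis of independence at α = 0.01.

13.83; reject H₀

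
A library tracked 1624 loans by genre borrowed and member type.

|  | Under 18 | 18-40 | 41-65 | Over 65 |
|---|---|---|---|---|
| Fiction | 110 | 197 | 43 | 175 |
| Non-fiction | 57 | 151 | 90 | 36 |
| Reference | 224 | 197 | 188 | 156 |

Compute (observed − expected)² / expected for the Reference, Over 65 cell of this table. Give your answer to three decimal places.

Row total (Reference) = 765; column total (Over 65) = 367; N = 1624.
Expected count E = 765 × 367 / 1624 = 172.87869.
Contribution = (O − E)²/E = (156 − 172.87869)² / 172.87869 = 1.648.

1.648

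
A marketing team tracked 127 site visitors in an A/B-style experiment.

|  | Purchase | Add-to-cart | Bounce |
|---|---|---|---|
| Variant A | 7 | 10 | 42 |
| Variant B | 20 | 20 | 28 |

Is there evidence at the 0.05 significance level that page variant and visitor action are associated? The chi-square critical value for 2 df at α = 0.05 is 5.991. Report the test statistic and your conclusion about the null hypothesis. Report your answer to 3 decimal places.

11.814; reject H₀

Row totals: 59, 68. Column totals: 27, 30, 70. Grand total N = 127.
Expected counts (row total × column total / N):
  Variant A, Purchase: 59×27/127 = 12.5433
  Variant A, Add-to-cart: 59×30/127 = 13.9370
  Variant A, Bounce: 59×70/127 = 32.5197
  Variant B, Purchase: 68×27/127 = 14.4567
  Variant B, Add-to-cart: 68×30/127 = 16.0630
  Variant B, Bounce: 68×70/127 = 37.4803
Contributions (O − E)²/E:
  (7 − 12.5433)²/12.5433 = 2.4498
  (10 − 13.9370)²/13.9370 = 1.1121
  (42 − 32.5197)²/32.5197 = 2.7637
  (20 − 14.4567)²/14.4567 = 2.1255
  (20 − 16.0630)²/16.0630 = 0.9649
  (28 − 37.4803)²/37.4803 = 2.3980
χ² = 2.4498 + 1.1121 + 2.7637 + 2.1255 + 0.9649 + 2.3980 = 11.814
df = (2−1)(3−1) = 2. Since 11.814 > 5.991, reject the null hypothesis of independence at α = 0.05.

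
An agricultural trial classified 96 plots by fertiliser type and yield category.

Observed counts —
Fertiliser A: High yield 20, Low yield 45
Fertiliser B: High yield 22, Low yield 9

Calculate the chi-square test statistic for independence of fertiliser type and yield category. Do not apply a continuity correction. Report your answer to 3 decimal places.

13.782

Row totals: 65, 31. Column totals: 42, 54. Grand total N = 96.
Expected counts (row total × column total / N):
  Fertiliser A, High yield: 65×42/96 = 28.4375
  Fertiliser A, Low yield: 65×54/96 = 36.5625
  Fertiliser B, High yield: 31×42/96 = 13.5625
  Fertiliser B, Low yield: 31×54/96 = 17.4375
Contributions (O − E)²/E:
  (20 − 28.4375)²/28.4375 = 2.5034
  (45 − 36.5625)²/36.5625 = 1.9471
  (22 − 13.5625)²/13.5625 = 5.2491
  (9 − 17.4375)²/17.4375 = 4.0827
χ² = 2.5034 + 1.9471 + 5.2491 + 4.0827 = 13.782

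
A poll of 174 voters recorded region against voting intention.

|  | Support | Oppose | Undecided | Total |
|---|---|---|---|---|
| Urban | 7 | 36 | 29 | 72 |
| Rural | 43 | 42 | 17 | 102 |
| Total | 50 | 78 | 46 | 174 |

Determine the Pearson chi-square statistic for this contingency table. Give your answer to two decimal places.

25.09

Grand total N = 174.
Expected counts (row total × column total / N):
  Urban, Support: 72×50/174 = 20.690
  Urban, Oppose: 72×78/174 = 32.276
  Urban, Undecided: 72×46/174 = 19.034
  Rural, Support: 102×50/174 = 29.310
  Rural, Oppose: 102×78/174 = 45.724
  Rural, Undecided: 102×46/174 = 26.966
Contributions (O − E)²/E:
  (7 − 20.690)²/20.690 = 9.0583
  (36 − 32.276)²/32.276 = 0.4297
  (29 − 19.034)²/19.034 = 5.2181
  (43 − 29.310)²/29.310 = 6.3943
  (42 − 45.724)²/45.724 = 0.3033
  (17 − 26.966)²/26.966 = 3.6832
χ² = 9.0583 + 0.4297 + 5.2181 + 6.3943 + 0.3033 + 3.6832 = 25.09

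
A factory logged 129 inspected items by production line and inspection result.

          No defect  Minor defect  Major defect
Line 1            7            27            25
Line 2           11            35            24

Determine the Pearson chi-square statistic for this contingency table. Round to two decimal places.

Row totals: 59, 70. Column totals: 18, 62, 49. Grand total N = 129.
Expected counts (row total × column total / N):
  Line 1, No defect: 59×18/129 = 8.233
  Line 1, Minor defect: 59×62/129 = 28.357
  Line 1, Major defect: 59×49/129 = 22.411
  Line 2, No defect: 70×18/129 = 9.767
  Line 2, Minor defect: 70×62/129 = 33.643
  Line 2, Major defect: 70×49/129 = 26.589
Contributions (O − E)²/E:
  (7 − 8.233)²/8.233 = 0.1847
  (27 − 28.357)²/28.357 = 0.0649
  (25 − 22.411)²/22.411 = 0.2991
  (11 − 9.767)²/9.767 = 0.1557
  (35 − 33.643)²/33.643 = 0.0547
  (24 − 26.589)²/26.589 = 0.2521
χ² = 0.1847 + 0.0649 + 0.2991 + 0.1557 + 0.0547 + 0.2521 = 1.01

1.01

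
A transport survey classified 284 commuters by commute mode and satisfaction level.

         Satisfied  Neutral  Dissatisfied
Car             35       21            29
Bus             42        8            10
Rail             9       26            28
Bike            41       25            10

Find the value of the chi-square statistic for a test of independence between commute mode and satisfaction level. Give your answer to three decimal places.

Row totals: 85, 60, 63, 76. Column totals: 127, 80, 77. Grand total N = 284.
Expected counts (row total × column total / N):
  Car, Satisfied: 85×127/284 = 38.0106
  Car, Neutral: 85×80/284 = 23.9437
  Car, Dissatisfied: 85×77/284 = 23.0458
  Bus, Satisfied: 60×127/284 = 26.8310
  Bus, Neutral: 60×80/284 = 16.9014
  Bus, Dissatisfied: 60×77/284 = 16.2676
  Rail, Satisfied: 63×127/284 = 28.1725
  Rail, Neutral: 63×80/284 = 17.7465
  Rail, Dissatisfied: 63×77/284 = 17.0810
  Bike, Satisfied: 76×127/284 = 33.9859
  Bike, Neutral: 76×80/284 = 21.4085
  Bike, Dissatisfied: 76×77/284 = 20.6056
Contributions (O − E)²/E:
  (35 − 38.0106)²/38.0106 = 0.2385
  (21 − 23.9437)²/23.9437 = 0.3619
  (29 − 23.0458)²/23.0458 = 1.5383
  (42 − 26.8310)²/26.8310 = 8.5758
  (8 − 16.9014)²/16.9014 = 4.6881
  (10 − 16.2676)²/16.2676 = 2.4148
  (9 − 28.1725)²/28.1725 = 13.0476
  (26 − 17.7465)²/17.7465 = 3.8385
  (28 − 17.0810)²/17.0810 = 6.9800
  (41 − 33.9859)²/33.9859 = 1.4476
  (25 − 21.4085)²/21.4085 = 0.6025
  (10 − 20.6056)²/20.6056 = 5.4586
χ² = 0.2385 + 0.3619 + 1.5383 + 8.5758 + 4.6881 + 2.4148 + 13.0476 + 3.8385 + 6.9800 + 1.4476 + 0.6025 + 5.4586 = 49.192

49.192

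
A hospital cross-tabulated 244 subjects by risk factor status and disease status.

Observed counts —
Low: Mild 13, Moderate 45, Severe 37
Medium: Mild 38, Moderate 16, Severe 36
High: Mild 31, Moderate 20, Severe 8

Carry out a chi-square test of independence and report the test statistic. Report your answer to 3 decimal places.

40.759

Row totals: 95, 90, 59. Column totals: 82, 81, 81. Grand total N = 244.
Expected counts (row total × column total / N):
  Low, Mild: 95×82/244 = 31.9262
  Low, Moderate: 95×81/244 = 31.5369
  Low, Severe: 95×81/244 = 31.5369
  Medium, Mild: 90×82/244 = 30.2459
  Medium, Moderate: 90×81/244 = 29.8770
  Medium, Severe: 90×81/244 = 29.8770
  High, Mild: 59×82/244 = 19.8279
  High, Moderate: 59×81/244 = 19.5861
  High, Severe: 59×81/244 = 19.5861
Contributions (O − E)²/E:
  (13 − 31.9262)²/31.9262 = 11.2197
  (45 − 31.5369)²/31.5369 = 5.7474
  (37 − 31.5369)²/31.5369 = 0.9464
  (38 − 30.2459)²/30.2459 = 1.9879
  (16 − 29.8770)²/29.8770 = 6.4455
  (36 − 29.8770)²/29.8770 = 1.2548
  (31 − 19.8279)²/19.8279 = 6.2950
  (20 − 19.5861)²/19.5861 = 0.0087
  (8 − 19.5861)²/19.5861 = 6.8537
χ² = 11.2197 + 5.7474 + 0.9464 + 1.9879 + 6.4455 + 1.2548 + 6.2950 + 0.0087 + 6.8537 = 40.759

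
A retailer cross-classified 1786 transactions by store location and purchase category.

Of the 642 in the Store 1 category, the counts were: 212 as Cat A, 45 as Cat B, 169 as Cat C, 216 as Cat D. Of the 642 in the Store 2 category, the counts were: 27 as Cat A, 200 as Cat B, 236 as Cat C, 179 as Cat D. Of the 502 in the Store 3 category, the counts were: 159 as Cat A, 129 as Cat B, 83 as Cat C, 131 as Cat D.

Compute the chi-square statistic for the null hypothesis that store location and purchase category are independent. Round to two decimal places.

Row totals: 642, 642, 502. Column totals: 398, 374, 488, 526. Grand total N = 1786.
Expected counts (row total × column total / N):
  Store 1, Cat A: 642×398/1786 = 143.066
  Store 1, Cat B: 642×374/1786 = 134.439
  Store 1, Cat C: 642×488/1786 = 175.418
  Store 1, Cat D: 642×526/1786 = 189.077
  Store 2, Cat A: 642×398/1786 = 143.066
  Store 2, Cat B: 642×374/1786 = 134.439
  Store 2, Cat C: 642×488/1786 = 175.418
  Store 2, Cat D: 642×526/1786 = 189.077
  Store 3, Cat A: 502×398/1786 = 111.868
  Store 3, Cat B: 502×374/1786 = 105.122
  Store 3, Cat C: 502×488/1786 = 137.165
  Store 3, Cat D: 502×526/1786 = 147.845
Contributions (O − E)²/E:
  (212 − 143.066)²/143.066 = 33.2147
  (45 − 134.439)²/134.439 = 59.5016
  (169 − 175.418)²/175.418 = 0.2348
  (216 − 189.077)²/189.077 = 3.8336
  (27 − 143.066)²/143.066 = 94.1616
  (200 − 134.439)²/134.439 = 31.9717
  (236 − 175.418)²/175.418 = 20.9225
  (179 − 189.077)²/189.077 = 0.5371
  (159 − 111.868)²/111.868 = 19.8576
  (129 − 105.122)²/105.122 = 5.4238
  (83 − 137.165)²/137.165 = 21.3892
  (131 − 147.845)²/147.845 = 1.9193
χ² = 33.2147 + 59.5016 + 0.2348 + 3.8336 + 94.1616 + 31.9717 + 20.9225 + 0.5371 + 19.8576 + 5.4238 + 21.3892 + 1.9193 = 292.97

292.97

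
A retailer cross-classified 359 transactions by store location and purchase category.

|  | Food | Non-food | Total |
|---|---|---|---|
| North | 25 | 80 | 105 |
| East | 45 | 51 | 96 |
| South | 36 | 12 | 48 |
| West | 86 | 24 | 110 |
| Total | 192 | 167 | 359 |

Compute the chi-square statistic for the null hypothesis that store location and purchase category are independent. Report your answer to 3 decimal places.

Grand total N = 359.
Expected counts (row total × column total / N):
  North, Food: 105×192/359 = 56.1560
  North, Non-food: 105×167/359 = 48.8440
  East, Food: 96×192/359 = 51.3426
  East, Non-food: 96×167/359 = 44.6574
  South, Food: 48×192/359 = 25.6713
  South, Non-food: 48×167/359 = 22.3287
  West, Food: 110×192/359 = 58.8301
  West, Non-food: 110×167/359 = 51.1699
Contributions (O − E)²/E:
  (25 − 56.1560)²/56.1560 = 17.2857
  (80 − 48.8440)²/48.8440 = 19.8734
  (45 − 51.3426)²/51.3426 = 0.7835
  (51 − 44.6574)²/44.6574 = 0.9008
  (36 − 25.6713)²/25.6713 = 4.1557
  (12 − 22.3287)²/22.3287 = 4.7778
  (86 − 58.8301)²/58.8301 = 12.5481
  (24 − 51.1699)²/51.1699 = 14.4265
χ² = 17.2857 + 19.8734 + 0.7835 + 0.9008 + 4.1557 + 4.7778 + 12.5481 + 14.4265 = 74.752

74.752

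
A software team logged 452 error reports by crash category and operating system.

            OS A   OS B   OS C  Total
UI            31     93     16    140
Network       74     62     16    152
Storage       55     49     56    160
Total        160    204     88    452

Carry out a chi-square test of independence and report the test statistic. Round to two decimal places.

67.46

Grand total N = 452.
Expected counts (row total × column total / N):
  UI, OS A: 140×160/452 = 49.558
  UI, OS B: 140×204/452 = 63.186
  UI, OS C: 140×88/452 = 27.257
  Network, OS A: 152×160/452 = 53.805
  Network, OS B: 152×204/452 = 68.602
  Network, OS C: 152×88/452 = 29.593
  Storage, OS A: 160×160/452 = 56.637
  Storage, OS B: 160×204/452 = 72.212
  Storage, OS C: 160×88/452 = 31.150
Contributions (O − E)²/E:
  (31 − 49.558)²/49.558 = 6.9494
  (93 − 63.186)²/63.186 = 14.0676
  (16 − 27.257)²/27.257 = 4.6491
  (74 − 53.805)²/53.805 = 7.5799
  (62 − 68.602)²/68.602 = 0.6354
  (16 − 29.593)²/29.593 = 6.2437
  (55 − 56.637)²/56.637 = 0.0473
  (49 − 72.212)²/72.212 = 7.4613
  (56 − 31.150)²/31.150 = 19.8242
χ² = 6.9494 + 14.0676 + 4.6491 + 7.5799 + 0.6354 + 6.2437 + 0.0473 + 7.4613 + 19.8242 = 67.46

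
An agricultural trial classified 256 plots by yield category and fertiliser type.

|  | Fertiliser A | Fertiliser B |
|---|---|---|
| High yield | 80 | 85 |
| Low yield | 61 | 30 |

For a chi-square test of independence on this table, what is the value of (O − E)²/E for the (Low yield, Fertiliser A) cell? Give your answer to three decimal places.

2.361

Row total (Low yield) = 91; column total (Fertiliser A) = 141; N = 256.
Expected count E = 91 × 141 / 256 = 50.1211.
Contribution = (O − E)²/E = (61 − 50.1211)² / 50.1211 = 2.361.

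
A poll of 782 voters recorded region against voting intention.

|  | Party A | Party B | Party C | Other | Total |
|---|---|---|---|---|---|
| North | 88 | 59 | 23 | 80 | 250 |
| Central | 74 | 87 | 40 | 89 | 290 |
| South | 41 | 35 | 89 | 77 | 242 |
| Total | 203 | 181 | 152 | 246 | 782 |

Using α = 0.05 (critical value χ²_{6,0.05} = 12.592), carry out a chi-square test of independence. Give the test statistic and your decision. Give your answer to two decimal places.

85.37; reject H₀

Grand total N = 782.
Expected counts (row total × column total / N):
  North, Party A: 250×203/782 = 64.898
  North, Party B: 250×181/782 = 57.864
  North, Party C: 250×152/782 = 48.593
  North, Other: 250×246/782 = 78.645
  Central, Party A: 290×203/782 = 75.281
  Central, Party B: 290×181/782 = 67.123
  Central, Party C: 290×152/782 = 56.368
  Central, Other: 290×246/782 = 91.228
  South, Party A: 242×203/782 = 62.821
  South, Party B: 242×181/782 = 56.013
  South, Party C: 242×152/782 = 47.038
  South, Other: 242×246/782 = 76.128
Contributions (O − E)²/E:
  (88 − 64.898)²/64.898 = 8.2237
  (59 − 57.864)²/57.864 = 0.0223
  (23 − 48.593)²/48.593 = 13.4793
  (80 − 78.645)²/78.645 = 0.0233
  (74 − 75.281)²/75.281 = 0.0218
  (87 − 67.123)²/67.123 = 5.8861
  (40 − 56.368)²/56.368 = 4.7529
  (89 − 91.228)²/91.228 = 0.0544
  (41 − 62.821)²/62.821 = 7.5796
  (35 − 56.013)²/56.013 = 7.8829
  (89 − 47.038)²/47.038 = 37.4338
  (77 − 76.128)²/76.128 = 0.0100
χ² = 8.2237 + 0.0223 + 13.4793 + 0.0233 + 0.0218 + 5.8861 + 4.7529 + 0.0544 + 7.5796 + 7.8829 + 37.4338 + 0.0100 = 85.37
df = (3−1)(4−1) = 6. Since 85.37 > 12.592, reject the null hypothesis of independence at α = 0.05.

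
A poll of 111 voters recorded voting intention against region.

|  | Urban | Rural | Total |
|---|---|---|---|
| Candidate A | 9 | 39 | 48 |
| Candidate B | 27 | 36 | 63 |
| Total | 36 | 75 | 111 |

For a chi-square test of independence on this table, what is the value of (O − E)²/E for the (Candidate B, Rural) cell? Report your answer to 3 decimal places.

Row total (Candidate B) = 63; column total (Rural) = 75; N = 111.
Expected count E = 63 × 75 / 111 = 42.5676.
Contribution = (O − E)²/E = (36 − 42.5676)² / 42.5676 = 1.013.

1.013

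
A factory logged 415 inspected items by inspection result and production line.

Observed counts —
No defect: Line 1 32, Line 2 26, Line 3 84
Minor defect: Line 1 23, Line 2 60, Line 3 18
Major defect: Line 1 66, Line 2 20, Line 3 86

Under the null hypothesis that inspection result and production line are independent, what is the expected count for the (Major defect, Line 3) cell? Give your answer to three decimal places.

Row total (Major defect) = 172; column total (Line 3) = 188; grand total N = 415.
Expected count = (row total × column total) / N = 172 × 188 / 415 = 77.918.

77.918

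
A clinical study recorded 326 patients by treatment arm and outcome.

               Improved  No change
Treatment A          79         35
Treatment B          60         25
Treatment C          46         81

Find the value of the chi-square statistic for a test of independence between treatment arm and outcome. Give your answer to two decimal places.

Row totals: 114, 85, 127. Column totals: 185, 141. Grand total N = 326.
Expected counts (row total × column total / N):
  Treatment A, Improved: 114×185/326 = 64.693
  Treatment A, No change: 114×141/326 = 49.307
  Treatment B, Improved: 85×185/326 = 48.236
  Treatment B, No change: 85×141/326 = 36.764
  Treatment C, Improved: 127×185/326 = 72.071
  Treatment C, No change: 127×141/326 = 54.929
Contributions (O − E)²/E:
  (79 − 64.693)²/64.693 = 3.1640
  (35 − 49.307)²/49.307 = 4.1513
  (60 − 48.236)²/48.236 = 2.8691
  (25 − 36.764)²/36.764 = 3.7643
  (46 − 72.071)²/72.071 = 9.4309
  (81 − 54.929)²/54.929 = 12.3741
χ² = 3.1640 + 4.1513 + 2.8691 + 3.7643 + 9.4309 + 12.3741 = 35.75

35.75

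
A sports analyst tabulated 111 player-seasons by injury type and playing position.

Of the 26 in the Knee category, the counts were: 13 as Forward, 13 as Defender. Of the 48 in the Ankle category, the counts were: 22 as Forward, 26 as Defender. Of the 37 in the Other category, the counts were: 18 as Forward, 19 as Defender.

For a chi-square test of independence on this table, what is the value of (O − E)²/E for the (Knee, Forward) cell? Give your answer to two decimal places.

Row total (Knee) = 26; column total (Forward) = 53; N = 111.
Expected count E = 26 × 53 / 111 = 12.414.
Contribution = (O − E)²/E = (13 − 12.414)² / 12.414 = 0.03.

0.03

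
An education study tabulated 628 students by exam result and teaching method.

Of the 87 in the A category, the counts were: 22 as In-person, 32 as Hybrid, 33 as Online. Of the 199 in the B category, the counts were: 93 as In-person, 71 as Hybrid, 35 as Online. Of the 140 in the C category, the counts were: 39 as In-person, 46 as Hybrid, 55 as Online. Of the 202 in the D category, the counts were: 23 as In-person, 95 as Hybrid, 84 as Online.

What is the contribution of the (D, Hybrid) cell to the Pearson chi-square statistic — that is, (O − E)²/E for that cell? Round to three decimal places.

3.476

Row total (D) = 202; column total (Hybrid) = 244; N = 628.
Expected count E = 202 × 244 / 628 = 78.48408.
Contribution = (O − E)²/E = (95 − 78.48408)² / 78.48408 = 3.476.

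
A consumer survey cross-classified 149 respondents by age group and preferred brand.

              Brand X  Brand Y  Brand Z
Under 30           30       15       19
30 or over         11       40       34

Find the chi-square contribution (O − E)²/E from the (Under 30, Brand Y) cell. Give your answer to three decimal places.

3.148

Row total (Under 30) = 64; column total (Brand Y) = 55; N = 149.
Expected count E = 64 × 55 / 149 = 23.62416.
Contribution = (O − E)²/E = (15 − 23.62416)² / 23.62416 = 3.148.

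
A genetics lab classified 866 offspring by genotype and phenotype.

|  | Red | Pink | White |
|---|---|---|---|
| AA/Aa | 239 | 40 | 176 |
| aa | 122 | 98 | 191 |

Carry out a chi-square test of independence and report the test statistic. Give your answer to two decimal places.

Row totals: 455, 411. Column totals: 361, 138, 367. Grand total N = 866.
Expected counts (row total × column total / N):
  AA/Aa, Red: 455×361/866 = 189.671
  AA/Aa, Pink: 455×138/866 = 72.506
  AA/Aa, White: 455×367/866 = 192.823
  aa, Red: 411×361/866 = 171.329
  aa, Pink: 411×138/866 = 65.494
  aa, White: 411×367/866 = 174.177
Contributions (O − E)²/E:
  (239 − 189.671)²/189.671 = 12.8293
  (40 − 72.506)²/72.506 = 14.5731
  (176 − 192.823)²/192.823 = 1.4677
  (122 − 171.329)²/171.329 = 14.2028
  (98 − 65.494)²/65.494 = 16.1334
  (191 − 174.177)²/174.177 = 1.6249
χ² = 12.8293 + 14.5731 + 1.4677 + 14.2028 + 16.1334 + 1.6249 = 60.83

60.83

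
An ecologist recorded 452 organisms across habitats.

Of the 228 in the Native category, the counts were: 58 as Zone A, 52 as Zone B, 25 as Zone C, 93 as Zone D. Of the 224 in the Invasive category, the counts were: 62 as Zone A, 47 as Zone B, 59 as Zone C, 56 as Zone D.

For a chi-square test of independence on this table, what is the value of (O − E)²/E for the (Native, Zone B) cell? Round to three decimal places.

Row total (Native) = 228; column total (Zone B) = 99; N = 452.
Expected count E = 228 × 99 / 452 = 49.9381.
Contribution = (O − E)²/E = (52 − 49.9381)² / 49.9381 = 0.085.

0.085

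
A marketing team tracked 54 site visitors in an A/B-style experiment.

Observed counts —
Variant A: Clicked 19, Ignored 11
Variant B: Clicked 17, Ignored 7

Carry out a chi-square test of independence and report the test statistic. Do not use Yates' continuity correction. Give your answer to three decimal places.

Row totals: 30, 24. Column totals: 36, 18. Grand total N = 54.
Expected counts (row total × column total / N):
  Variant A, Clicked: 30×36/54 = 20.0000
  Variant A, Ignored: 30×18/54 = 10.0000
  Variant B, Clicked: 24×36/54 = 16.0000
  Variant B, Ignored: 24×18/54 = 8.0000
Contributions (O − E)²/E:
  (19 − 20.0000)²/20.0000 = 0.0500
  (11 − 10.0000)²/10.0000 = 0.1000
  (17 − 16.0000)²/16.0000 = 0.0625
  (7 − 8.0000)²/8.0000 = 0.1250
χ² = 0.0500 + 0.1000 + 0.0625 + 0.1250 = 0.338

0.338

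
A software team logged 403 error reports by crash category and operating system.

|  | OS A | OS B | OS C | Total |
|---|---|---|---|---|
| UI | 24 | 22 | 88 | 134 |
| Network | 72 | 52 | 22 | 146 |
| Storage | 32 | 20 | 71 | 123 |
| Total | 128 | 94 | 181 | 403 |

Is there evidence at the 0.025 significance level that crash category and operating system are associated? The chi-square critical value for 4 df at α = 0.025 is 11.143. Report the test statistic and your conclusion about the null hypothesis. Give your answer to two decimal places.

84.67; reject H₀

Grand total N = 403.
Expected counts (row total × column total / N):
  UI, OS A: 134×128/403 = 42.561
  UI, OS B: 134×94/403 = 31.256
  UI, OS C: 134×181/403 = 60.184
  Network, OS A: 146×128/403 = 46.372
  Network, OS B: 146×94/403 = 34.055
  Network, OS C: 146×181/403 = 65.573
  Storage, OS A: 123×128/403 = 39.067
  Storage, OS B: 123×94/403 = 28.690
  Storage, OS C: 123×181/403 = 55.243
Contributions (O − E)²/E:
  (24 − 42.561)²/42.561 = 8.0945
  (22 − 31.256)²/31.256 = 2.7410
  (88 − 60.184)²/60.184 = 12.8561
  (72 − 46.372)²/46.372 = 14.1636
  (52 − 34.055)²/34.055 = 9.4560
  (22 − 65.573)²/65.573 = 28.9541
  (32 − 39.067)²/39.067 = 1.2784
  (20 − 28.690)²/28.690 = 2.6321
  (71 − 55.243)²/55.243 = 4.4944
χ² = 8.0945 + 2.7410 + 12.8561 + 14.1636 + 9.4560 + 28.9541 + 1.2784 + 2.6321 + 4.4944 = 84.67
df = (3−1)(3−1) = 4. Since 84.67 > 11.143, reject the null hypothesis of independence at α = 0.025.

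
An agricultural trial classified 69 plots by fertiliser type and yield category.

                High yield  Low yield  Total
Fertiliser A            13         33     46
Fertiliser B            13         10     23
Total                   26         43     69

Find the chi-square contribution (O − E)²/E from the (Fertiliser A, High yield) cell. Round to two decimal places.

1.08

Row total (Fertiliser A) = 46; column total (High yield) = 26; N = 69.
Expected count E = 46 × 26 / 69 = 17.3333.
Contribution = (O − E)²/E = (13 − 17.3333)² / 17.3333 = 1.08.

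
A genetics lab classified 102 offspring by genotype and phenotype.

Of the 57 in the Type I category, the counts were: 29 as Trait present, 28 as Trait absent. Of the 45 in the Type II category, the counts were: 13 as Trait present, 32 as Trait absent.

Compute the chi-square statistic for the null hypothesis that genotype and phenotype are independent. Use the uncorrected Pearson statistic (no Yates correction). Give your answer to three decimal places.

5.020

Row totals: 57, 45. Column totals: 42, 60. Grand total N = 102.
Expected counts (row total × column total / N):
  Type I, Trait present: 57×42/102 = 23.4706
  Type I, Trait absent: 57×60/102 = 33.5294
  Type II, Trait present: 45×42/102 = 18.5294
  Type II, Trait absent: 45×60/102 = 26.4706
Contributions (O − E)²/E:
  (29 − 23.4706)²/23.4706 = 1.3027
  (28 − 33.5294)²/33.5294 = 0.9119
  (13 − 18.5294)²/18.5294 = 1.6500
  (32 − 26.4706)²/26.4706 = 1.1550
χ² = 1.3027 + 0.9119 + 1.6500 + 1.1550 = 5.020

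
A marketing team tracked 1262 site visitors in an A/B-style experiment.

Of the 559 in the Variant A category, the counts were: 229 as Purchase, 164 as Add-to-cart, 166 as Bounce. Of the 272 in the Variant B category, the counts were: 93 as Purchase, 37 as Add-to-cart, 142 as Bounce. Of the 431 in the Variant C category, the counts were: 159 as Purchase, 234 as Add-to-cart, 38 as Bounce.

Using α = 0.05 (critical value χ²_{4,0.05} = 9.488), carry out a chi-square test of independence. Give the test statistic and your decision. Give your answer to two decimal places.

Row totals: 559, 272, 431. Column totals: 481, 435, 346. Grand total N = 1262.
Expected counts (row total × column total / N):
  Variant A, Purchase: 559×481/1262 = 213.058
  Variant A, Add-to-cart: 559×435/1262 = 192.682
  Variant A, Bounce: 559×346/1262 = 153.260
  Variant B, Purchase: 272×481/1262 = 103.670
  Variant B, Add-to-cart: 272×435/1262 = 93.756
  Variant B, Bounce: 272×346/1262 = 74.574
  Variant C, Purchase: 431×481/1262 = 164.272
  Variant C, Add-to-cart: 431×435/1262 = 148.562
  Variant C, Bounce: 431×346/1262 = 118.166
Contributions (O − E)²/E:
  (229 − 213.058)²/213.058 = 1.1929
  (164 − 192.682)²/192.682 = 4.2695
  (166 − 153.260)²/153.260 = 1.0590
  (93 − 103.670)²/103.670 = 1.0982
  (37 − 93.756)²/93.756 = 34.3577
  (142 − 74.574)²/74.574 = 60.9631
  (159 − 164.272)²/164.272 = 0.1692
  (234 − 148.562)²/148.562 = 49.1354
  (38 − 118.166)²/118.166 = 54.3861
χ² = 1.1929 + 4.2695 + 1.0590 + 1.0982 + 34.3577 + 60.9631 + 0.1692 + 49.1354 + 54.3861 = 206.63
df = (3−1)(3−1) = 4. Since 206.63 > 9.488, reject the null hypothesis of independence at α = 0.05.

206.63; reject H₀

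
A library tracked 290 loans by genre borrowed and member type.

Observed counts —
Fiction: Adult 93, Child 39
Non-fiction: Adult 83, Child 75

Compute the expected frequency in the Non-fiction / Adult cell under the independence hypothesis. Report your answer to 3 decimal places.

95.890

Row total (Non-fiction) = 158; column total (Adult) = 176; grand total N = 290.
Expected count = (row total × column total) / N = 158 × 176 / 290 = 95.890.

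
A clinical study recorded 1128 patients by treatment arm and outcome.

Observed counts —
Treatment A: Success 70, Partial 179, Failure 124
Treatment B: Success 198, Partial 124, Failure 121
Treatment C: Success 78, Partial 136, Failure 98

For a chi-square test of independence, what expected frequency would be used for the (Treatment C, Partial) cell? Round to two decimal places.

121.43

Row total (Treatment C) = 312; column total (Partial) = 439; grand total N = 1128.
Expected count = (row total × column total) / N = 312 × 439 / 1128 = 121.43.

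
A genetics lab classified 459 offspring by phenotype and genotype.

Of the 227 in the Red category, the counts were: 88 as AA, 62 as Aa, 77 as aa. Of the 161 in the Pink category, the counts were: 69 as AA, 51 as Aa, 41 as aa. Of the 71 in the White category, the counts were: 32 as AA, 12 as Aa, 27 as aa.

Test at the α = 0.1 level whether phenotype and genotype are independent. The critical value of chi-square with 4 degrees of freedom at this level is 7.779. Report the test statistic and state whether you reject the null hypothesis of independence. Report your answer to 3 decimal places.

Row totals: 227, 161, 71. Column totals: 189, 125, 145. Grand total N = 459.
Expected counts (row total × column total / N):
  Red, AA: 227×189/459 = 93.4706
  Red, Aa: 227×125/459 = 61.8192
  Red, aa: 227×145/459 = 71.7102
  Pink, AA: 161×189/459 = 66.2941
  Pink, Aa: 161×125/459 = 43.8453
  Pink, aa: 161×145/459 = 50.8606
  White, AA: 71×189/459 = 29.2353
  White, Aa: 71×125/459 = 19.3355
  White, aa: 71×145/459 = 22.4292
Contributions (O − E)²/E:
  (88 − 93.4706)²/93.4706 = 0.3202
  (62 − 61.8192)²/61.8192 = 0.0005
  (77 − 71.7102)²/71.7102 = 0.3902
  (69 − 66.2941)²/66.2941 = 0.1104
  (51 − 43.8453)²/43.8453 = 1.1675
  (41 − 50.8606)²/50.8606 = 1.9117
  (32 − 29.2353)²/29.2353 = 0.2614
  (12 − 19.3355)²/19.3355 = 2.7829
  (27 − 22.4292)²/22.4292 = 0.9315
χ² = 0.3202 + 0.0005 + 0.3902 + 0.1104 + 1.1675 + 1.9117 + 0.2614 + 2.7829 + 0.9315 = 7.876
df = (3−1)(3−1) = 4. Since 7.876 > 7.779, reject the null hypothesis of independence at α = 0.1.

7.876; reject H₀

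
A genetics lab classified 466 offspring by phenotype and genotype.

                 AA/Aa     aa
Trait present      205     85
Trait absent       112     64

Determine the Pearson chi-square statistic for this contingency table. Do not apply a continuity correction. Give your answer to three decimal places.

2.505

Row totals: 290, 176. Column totals: 317, 149. Grand total N = 466.
Expected counts (row total × column total / N):
  Trait present, AA/Aa: 290×317/466 = 197.2747
  Trait present, aa: 290×149/466 = 92.7253
  Trait absent, AA/Aa: 176×317/466 = 119.7253
  Trait absent, aa: 176×149/466 = 56.2747
Contributions (O − E)²/E:
  (205 − 197.2747)²/197.2747 = 0.3025
  (85 − 92.7253)²/92.7253 = 0.6436
  (112 − 119.7253)²/119.7253 = 0.4985
  (64 − 56.2747)²/56.2747 = 1.0605
χ² = 0.3025 + 0.6436 + 0.4985 + 1.0605 = 2.505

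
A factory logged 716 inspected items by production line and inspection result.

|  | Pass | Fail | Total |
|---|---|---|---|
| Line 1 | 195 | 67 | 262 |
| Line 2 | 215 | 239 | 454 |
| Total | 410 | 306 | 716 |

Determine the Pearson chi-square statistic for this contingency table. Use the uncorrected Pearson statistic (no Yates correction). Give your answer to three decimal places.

49.746

Grand total N = 716.
Expected counts (row total × column total / N):
  Line 1, Pass: 262×410/716 = 150.02793
  Line 1, Fail: 262×306/716 = 111.97207
  Line 2, Pass: 454×410/716 = 259.97207
  Line 2, Fail: 454×306/716 = 194.02793
Contributions (O − E)²/E:
  (195 − 150.02793)²/150.02793 = 13.4807
  (67 − 111.97207)²/111.97207 = 18.0624
  (215 − 259.97207)²/259.97207 = 7.7796
  (239 − 194.02793)²/194.02793 = 10.4237
χ² = 13.4807 + 18.0624 + 7.7796 + 10.4237 = 49.746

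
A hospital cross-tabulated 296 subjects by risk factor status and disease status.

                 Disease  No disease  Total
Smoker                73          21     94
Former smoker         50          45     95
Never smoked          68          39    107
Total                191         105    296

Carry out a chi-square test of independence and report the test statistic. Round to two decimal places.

Grand total N = 296.
Expected counts (row total × column total / N):
  Smoker, Disease: 94×191/296 = 60.655
  Smoker, No disease: 94×105/296 = 33.345
  Former smoker, Disease: 95×191/296 = 61.301
  Former smoker, No disease: 95×105/296 = 33.699
  Never smoked, Disease: 107×191/296 = 69.044
  Never smoked, No disease: 107×105/296 = 37.956
Contributions (O − E)²/E:
  (73 − 60.655)²/60.655 = 2.5126
  (21 − 33.345)²/33.345 = 4.5704
  (50 − 61.301)²/61.301 = 2.0834
  (45 − 33.699)²/33.699 = 3.7898
  (68 − 69.044)²/69.044 = 0.0158
  (39 − 37.956)²/37.956 = 0.0287
χ² = 2.5126 + 4.5704 + 2.0834 + 3.7898 + 0.0158 + 0.0287 = 13.00

13.00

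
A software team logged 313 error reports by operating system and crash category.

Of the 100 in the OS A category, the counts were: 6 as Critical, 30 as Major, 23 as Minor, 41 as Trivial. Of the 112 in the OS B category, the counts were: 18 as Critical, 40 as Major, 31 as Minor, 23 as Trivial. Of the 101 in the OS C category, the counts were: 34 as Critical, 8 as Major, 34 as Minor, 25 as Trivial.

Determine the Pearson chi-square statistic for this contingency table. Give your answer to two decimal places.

49.84

Row totals: 100, 112, 101. Column totals: 58, 78, 88, 89. Grand total N = 313.
Expected counts (row total × column total / N):
  OS A, Critical: 100×58/313 = 18.530
  OS A, Major: 100×78/313 = 24.920
  OS A, Minor: 100×88/313 = 28.115
  OS A, Trivial: 100×89/313 = 28.435
  OS B, Critical: 112×58/313 = 20.754
  OS B, Major: 112×78/313 = 27.911
  OS B, Minor: 112×88/313 = 31.489
  OS B, Trivial: 112×89/313 = 31.847
  OS C, Critical: 101×58/313 = 18.716
  OS C, Major: 101×78/313 = 25.169
  OS C, Minor: 101×88/313 = 28.396
  OS C, Trivial: 101×89/313 = 28.719
Contributions (O − E)²/E:
  (6 − 18.530)²/18.530 = 8.4728
  (30 − 24.920)²/24.920 = 1.0356
  (23 − 28.115)²/28.115 = 0.9306
  (41 − 28.435)²/28.435 = 5.5523
  (18 − 20.754)²/20.754 = 0.3654
  (40 − 27.911)²/27.911 = 5.2361
  (31 − 31.489)²/31.489 = 0.0076
  (23 − 31.847)²/31.847 = 2.4577
  (34 − 18.716)²/18.716 = 12.4813
  (8 − 25.169)²/25.169 = 11.7118
  (34 − 28.396)²/28.396 = 1.1060
  (25 − 28.719)²/28.719 = 0.4816
χ² = 8.4728 + 1.0356 + 0.9306 + 5.5523 + 0.3654 + 5.2361 + 0.0076 + 2.4577 + 12.4813 + 11.7118 + 1.1060 + 0.4816 = 49.84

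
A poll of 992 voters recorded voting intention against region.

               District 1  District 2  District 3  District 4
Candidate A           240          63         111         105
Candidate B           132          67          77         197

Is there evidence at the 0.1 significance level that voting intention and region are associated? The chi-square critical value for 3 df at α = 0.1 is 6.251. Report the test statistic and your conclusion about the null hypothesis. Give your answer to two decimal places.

Row totals: 519, 473. Column totals: 372, 130, 188, 302. Grand total N = 992.
Expected counts (row total × column total / N):
  Candidate A, District 1: 519×372/992 = 194.625
  Candidate A, District 2: 519×130/992 = 68.014
  Candidate A, District 3: 519×188/992 = 98.359
  Candidate A, District 4: 519×302/992 = 158.002
  Candidate B, District 1: 473×372/992 = 177.375
  Candidate B, District 2: 473×130/992 = 61.986
  Candidate B, District 3: 473×188/992 = 89.641
  Candidate B, District 4: 473×302/992 = 143.998
Contributions (O − E)²/E:
  (240 − 194.625)²/194.625 = 10.5788
  (63 − 68.014)²/68.014 = 0.3696
  (111 − 98.359)²/98.359 = 1.6246
  (105 − 158.002)²/158.002 = 17.7796
  (132 − 177.375)²/177.375 = 11.6076
  (67 − 61.986)²/61.986 = 0.4056
  (77 − 89.641)²/89.641 = 1.7826
  (197 − 143.998)²/143.998 = 19.5087
χ² = 10.5788 + 0.3696 + 1.6246 + 17.7796 + 11.6076 + 0.4056 + 1.7826 + 19.5087 = 63.66
df = (2−1)(4−1) = 3. Since 63.66 > 6.251, reject the null hypothesis of independence at α = 0.1.

63.66; reject H₀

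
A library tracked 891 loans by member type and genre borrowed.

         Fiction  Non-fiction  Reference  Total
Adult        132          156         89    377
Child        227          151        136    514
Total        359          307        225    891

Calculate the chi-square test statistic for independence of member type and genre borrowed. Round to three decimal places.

14.312

Grand total N = 891.
Expected counts (row total × column total / N):
  Adult, Fiction: 377×359/891 = 151.9001
  Adult, Non-fiction: 377×307/891 = 129.8979
  Adult, Reference: 377×225/891 = 95.2020
  Child, Fiction: 514×359/891 = 207.0999
  Child, Non-fiction: 514×307/891 = 177.1021
  Child, Reference: 514×225/891 = 129.7980
Contributions (O − E)²/E:
  (132 − 151.9001)²/151.9001 = 2.6071
  (156 − 129.8979)²/129.8979 = 5.2450
  (89 − 95.2020)²/95.2020 = 0.4040
  (227 − 207.0999)²/207.0999 = 1.9122
  (151 − 177.1021)²/177.1021 = 3.8470
  (136 − 129.7980)²/129.7980 = 0.2963
χ² = 2.6071 + 5.2450 + 0.4040 + 1.9122 + 3.8470 + 0.2963 = 14.312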